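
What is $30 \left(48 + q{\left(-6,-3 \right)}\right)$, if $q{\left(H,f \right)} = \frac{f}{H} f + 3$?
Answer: $1485$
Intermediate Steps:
$q{\left(H,f \right)} = 3 + \frac{f^{2}}{H}$ ($q{\left(H,f \right)} = \frac{f^{2}}{H} + 3 = 3 + \frac{f^{2}}{H}$)
$30 \left(48 + q{\left(-6,-3 \right)}\right) = 30 \left(48 + \left(3 + \frac{\left(-3\right)^{2}}{-6}\right)\right) = 30 \left(48 + \left(3 - \frac{3}{2}\right)\right) = 30 \left(48 + \frac{3}{2}\right) = 30 \cdot \frac{99}{2} = 1485$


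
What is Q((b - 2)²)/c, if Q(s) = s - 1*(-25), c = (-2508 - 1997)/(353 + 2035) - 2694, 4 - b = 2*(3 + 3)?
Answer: -298500/6437777 ≈ -0.046367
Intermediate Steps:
b = -8 (b = 4 - 2*(3 + 3) = 4 - 2*6 = 4 - 1*12 = 4 - 12 = -8)
c = -6437777/2388 (c = -4505/2388 - 2694 = -6437777/2388 ≈ -2695.9)
Q(s) = 25 + s (Q(s) = s + 25 = 25 + s)
Q((b - 2)²)/c = (25 + (-8 - 2)²)/(-6437777/2388) = (25 + (-10)²)*(-2388/6437777) = (25 + 100)*(-2388/6437777) = 125*(-2388/6437777) = -298500/6437777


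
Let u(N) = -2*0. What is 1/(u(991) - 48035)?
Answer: -1/48035 ≈ -2.0818e-5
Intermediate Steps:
u(N) = 0
1/(u(991) - 48035) = 1/(0 - 48035) = 1/(-48035) = -1/48035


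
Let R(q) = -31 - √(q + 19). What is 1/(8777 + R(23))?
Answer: 4373/38246237 + √42/76492474 ≈ 0.00011442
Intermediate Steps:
R(q) = -31 - √(19 + q)
1/(8777 + R(23)) = 1/(8777 + (-31 - √(19 + 23))) = 1/(8777 + (-31 - √42)) = 1/(8746 - √42)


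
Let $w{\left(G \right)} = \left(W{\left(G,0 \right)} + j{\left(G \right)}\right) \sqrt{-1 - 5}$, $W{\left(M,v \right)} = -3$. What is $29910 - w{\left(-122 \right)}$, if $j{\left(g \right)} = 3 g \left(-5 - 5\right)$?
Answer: $29910 - 3657 i \sqrt{6} \approx 29910.0 - 8957.8 i$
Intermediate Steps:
$j{\left(g \right)} = - 30 g$ ($j{\left(g \right)} = 3 g \left(-5 - 5\right) = 3 g \left(-10\right) = - 30 g$)
$w{\left(G \right)} = i \sqrt{6} \left(-3 - 30 G\right)$ ($w{\left(G \right)} = \left(-3 - 30 G\right) \sqrt{-1 - 5} = \left(-3 - 30 G\right) \sqrt{-6} = \left(-3 - 30 G\right) i \sqrt{6} = i \sqrt{6} \left(-3 - 30 G\right)$)
$29910 - w{\left(-122 \right)} = 29910 - i \sqrt{6} \left(-3 - -3660\right) = 29910 - i \sqrt{6} \left(-3 + 3660\right) = 29910 - i \sqrt{6} \cdot 3657 = 29910 - 3657 i \sqrt{6}$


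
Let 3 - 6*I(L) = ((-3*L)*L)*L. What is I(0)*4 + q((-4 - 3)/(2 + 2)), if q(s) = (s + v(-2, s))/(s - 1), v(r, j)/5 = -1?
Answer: 49/11 ≈ 4.4545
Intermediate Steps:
v(r, j) = -5 (v(r, j) = 5*(-1) = -5)
q(s) = (-5 + s)/(-1 + s) (q(s) = (s - 5)/(s - 1) = (-5 + s)/(-1 + s))
I(L) = ½ + L³/2 (I(L) = ½ - (-3*L)*L*L/6 = ½ - (-3*L²)*L/6 = ½ - (-1)*L³/2 = ½ + L³/2)
I(0)*4 + q((-4 - 3)/(2 + 2)) = (½ + (½)*0³)*4 + (-5 + (-4 - 3)/(2 + 2))/(-1 + (-4 - 3)/(2 + 2)) = (½ + (½)*0)*4 + (-5 - 7/4)/(-1 - 7/4) = (½ + 0)*4 + (-5 - 7*¼)/(-1 - 7*¼) = (½)*4 + (-5 - 7/4)/(-1 - 7/4) = 2 - 27/4/(-11/4) = 2 - 4/11*(-27/4) = 2 + 27/11 = 49/11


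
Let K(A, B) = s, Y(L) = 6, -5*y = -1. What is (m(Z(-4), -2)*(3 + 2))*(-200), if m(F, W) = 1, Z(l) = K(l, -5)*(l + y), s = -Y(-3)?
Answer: -1000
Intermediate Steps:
y = ⅕ (y = -⅕*(-1) = ⅕ ≈ 0.20000)
s = -6 (s = -1*6 = -6)
K(A, B) = -6
Z(l) = -6/5 - 6*l (Z(l) = -6*(l + ⅕) = -6*(⅕ + l) = -6/5 - 6*l)
(m(Z(-4), -2)*(3 + 2))*(-200) = (1*(3 + 2))*(-200) = (1*5)*(-200) = 5*(-200) = -1000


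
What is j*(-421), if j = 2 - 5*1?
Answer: 1263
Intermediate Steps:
j = -3 (j = 2 - 5 = -3)
j*(-421) = -3*(-421) = 1263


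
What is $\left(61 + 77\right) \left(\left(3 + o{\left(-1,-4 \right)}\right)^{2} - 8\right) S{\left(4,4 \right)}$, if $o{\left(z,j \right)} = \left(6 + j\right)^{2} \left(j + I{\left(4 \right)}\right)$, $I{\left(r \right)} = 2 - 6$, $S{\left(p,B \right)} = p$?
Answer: $459816$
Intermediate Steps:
$I{\left(r \right)} = -4$ ($I{\left(r \right)} = 2 - 6 = -4$)
$o{\left(z,j \right)} = \left(6 + j\right)^{2} \left(-4 + j\right)$ ($o{\left(z,j \right)} = \left(6 + j\right)^{2} \left(j - 4\right) = \left(6 + j\right)^{2} \left(-4 + j\right)$)
$\left(61 + 77\right) \left(\left(3 + o{\left(-1,-4 \right)}\right)^{2} - 8\right) S{\left(4,4 \right)} = \left(61 + 77\right) \left(\left(3 + \left(6 - 4\right)^{2} \left(-4 - 4\right)\right)^{2} - 8\right) 4 = 138 \left(\left(3 + 2^{2} \left(-8\right)\right)^{2} - 8\right) 4 = 138 \left(\left(3 + 4 \left(-8\right)\right)^{2} - 8\right) 4 = 138 \left(\left(3 - 32\right)^{2} - 8\right) 4 = 138 \left(\left(-29\right)^{2} - 8\right) 4 = 138 \left(841 - 8\right) 4 = 138 \cdot 833 \cdot 4 = 138 \cdot 3332 = 459816$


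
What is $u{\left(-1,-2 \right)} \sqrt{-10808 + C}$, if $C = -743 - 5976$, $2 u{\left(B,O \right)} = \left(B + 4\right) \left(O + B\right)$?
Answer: $- \frac{9 i \sqrt{17527}}{2} \approx - 595.75 i$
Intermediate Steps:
$u{\left(B,O \right)} = \frac{\left(4 + B\right) \left(B + O\right)}{2}$ ($u{\left(B,O \right)} = \frac{\left(B + 4\right) \left(O + B\right)}{2} = \frac{\left(4 + B\right) \left(B + O\right)}{2}$)
$C = -6719$ ($C = -743 - 5976 = -6719$)
$u{\left(-1,-2 \right)} \sqrt{-10808 + C} = \left(\frac{\left(-1\right)^{2}}{2} + 2 \left(-1\right) + 2 \left(-2\right) + \frac{1}{2} \left(-1\right) \left(-2\right)\right) \sqrt{-10808 - 6719} = \left(\frac{1}{2} \cdot 1 - 2 - 4 + 1\right) \sqrt{-17527} = \left(\frac{1}{2} - 2 - 4 + 1\right) i \sqrt{17527} = - \frac{9 i \sqrt{17527}}{2}$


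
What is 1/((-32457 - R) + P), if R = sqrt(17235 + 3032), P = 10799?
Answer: -1666/36080669 + sqrt(20267)/469048697 ≈ -4.5871e-5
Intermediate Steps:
R = sqrt(20267) ≈ 142.36
1/((-32457 - R) + P) = 1/((-32457 - sqrt(20267)) + 10799) = 1/(-21658 - sqrt(20267))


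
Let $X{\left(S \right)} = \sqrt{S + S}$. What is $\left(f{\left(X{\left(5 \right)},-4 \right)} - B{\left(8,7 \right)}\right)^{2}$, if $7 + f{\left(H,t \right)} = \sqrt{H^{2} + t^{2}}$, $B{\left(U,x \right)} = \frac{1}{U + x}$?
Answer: $\frac{17086}{225} - \frac{212 \sqrt{26}}{15} \approx 3.8716$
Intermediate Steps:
$X{\left(S \right)} = \sqrt{2} \sqrt{S}$ ($X{\left(S \right)} = \sqrt{2 S} = \sqrt{2} \sqrt{S}$)
$f{\left(H,t \right)} = -7 + \sqrt{H^{2} + t^{2}}$
$\left(f{\left(X{\left(5 \right)},-4 \right)} - B{\left(8,7 \right)}\right)^{2} = \left(\left(-7 + \sqrt{\left(\sqrt{2} \sqrt{5}\right)^{2} + \left(-4\right)^{2}}\right) - \frac{1}{8 + 7}\right)^{2} = \left(\left(-7 + \sqrt{\left(\sqrt{10}\right)^{2} + 16}\right) - \frac{1}{15}\right)^{2} = \left(\left(-7 + \sqrt{10 + 16}\right) - \frac{1}{15}\right)^{2} = \left(\left(-7 + \sqrt{26}\right) - \frac{1}{15}\right)^{2} = \left(- \frac{106}{15} + \sqrt{26}\right)^{2}$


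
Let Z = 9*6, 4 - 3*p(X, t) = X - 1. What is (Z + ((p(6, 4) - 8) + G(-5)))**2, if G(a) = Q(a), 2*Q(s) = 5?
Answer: 83521/36 ≈ 2320.0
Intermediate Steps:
Q(s) = 5/2 (Q(s) = (1/2)*5 = 5/2)
G(a) = 5/2
p(X, t) = 5/3 - X/3 (p(X, t) = 4/3 - (X - 1)/3 = 4/3 - (-1 + X)/3 = 4/3 + (1/3 - X/3) = 5/3 - X/3)
Z = 54
(Z + ((p(6, 4) - 8) + G(-5)))**2 = (54 + (((5/3 - 1/3*6) - 8) + 5/2))**2 = (54 + (((5/3 - 2) - 8) + 5/2))**2 = (54 + ((-1/3 - 8) + 5/2))**2 = (54 + (-25/3 + 5/2))**2 = (54 - 35/6)**2 = (289/6)**2 = 83521/36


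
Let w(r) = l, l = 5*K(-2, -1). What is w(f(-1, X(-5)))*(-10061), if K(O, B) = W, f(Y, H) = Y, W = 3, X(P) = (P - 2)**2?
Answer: -150915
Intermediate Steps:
X(P) = (-2 + P)**2
K(O, B) = 3
l = 15 (l = 5*3 = 15)
w(r) = 15
w(f(-1, X(-5)))*(-10061) = 15*(-10061) = -150915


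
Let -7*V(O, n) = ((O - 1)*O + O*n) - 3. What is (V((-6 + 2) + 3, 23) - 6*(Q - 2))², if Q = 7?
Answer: 34596/49 ≈ 706.04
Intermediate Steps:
V(O, n) = 3/7 - O*n/7 - O*(-1 + O)/7 (V(O, n) = -(((O - 1)*O + O*n) - 3)/7 = -(((-1 + O)*O + O*n) - 3)/7 = -((O*(-1 + O) + O*n) - 3)/7 = -((O*n + O*(-1 + O)) - 3)/7 = -(-3 + O*n + O*(-1 + O))/7 = 3/7 - O*n/7 - O*(-1 + O)/7)
(V((-6 + 2) + 3, 23) - 6*(Q - 2))² = ((3/7 - ((-6 + 2) + 3)²/7 + ((-6 + 2) + 3)/7 - ⅐*((-6 + 2) + 3)*23) - 6*(7 - 2))² = ((3/7 - (-4 + 3)²/7 + (-4 + 3)/7 - ⅐*(-4 + 3)*23) - 6*5)² = ((3/7 - ⅐*(-1)² + (⅐)*(-1) - ⅐*(-1)*23) - 30)² = ((3/7 - ⅐*1 - ⅐ + 23/7) - 30)² = ((3/7 - ⅐ - ⅐ + 23/7) - 30)² = (24/7 - 30)² = (-186/7)² = 34596/49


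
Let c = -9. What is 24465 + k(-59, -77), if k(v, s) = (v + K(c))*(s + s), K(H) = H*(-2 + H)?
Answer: 18305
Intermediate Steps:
k(v, s) = 2*s*(99 + v) (k(v, s) = (v - 9*(-2 - 9))*(s + s) = (v - 9*(-11))*(2*s) = (v + 99)*(2*s) = (99 + v)*(2*s) = 2*s*(99 + v))
24465 + k(-59, -77) = 24465 + 2*(-77)*(99 - 59) = 24465 + 2*(-77)*40 = 24465 - 6160 = 18305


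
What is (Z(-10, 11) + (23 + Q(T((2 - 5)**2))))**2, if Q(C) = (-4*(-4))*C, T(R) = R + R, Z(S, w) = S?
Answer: 90601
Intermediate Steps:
T(R) = 2*R
Q(C) = 16*C
(Z(-10, 11) + (23 + Q(T((2 - 5)**2))))**2 = (-10 + (23 + 16*(2*(2 - 5)**2)))**2 = (-10 + (23 + 16*(2*(-3)**2)))**2 = (-10 + (23 + 16*(2*9)))**2 = (-10 + (23 + 16*18))**2 = (-10 + (23 + 288))**2 = (-10 + 311)**2 = 301**2 = 90601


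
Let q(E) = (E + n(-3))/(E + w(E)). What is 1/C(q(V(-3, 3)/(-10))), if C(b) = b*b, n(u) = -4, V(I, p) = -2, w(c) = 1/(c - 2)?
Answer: 256/29241 ≈ 0.0087548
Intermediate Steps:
w(c) = 1/(-2 + c)
q(E) = (-4 + E)/(E + 1/(-2 + E)) (q(E) = (E - 4)/(E + 1/(-2 + E)) = (-4 + E)/(E + 1/(-2 + E)))
C(b) = b²
1/C(q(V(-3, 3)/(-10))) = 1/(((-4 - 2/(-10))*(-2 - 2/(-10))/(1 + (-2/(-10))*(-2 - 2/(-10))))²) = 1/(((-4 - 2*(-⅒))*(-2 - 2*(-⅒))/(1 + (-2*(-⅒))*(-2 - 2*(-⅒))))²) = 1/(((-4 + ⅕)*(-2 + ⅕)/(1 + (-2 + ⅕)/5))²) = 1/((-19/5*(-9/5)/(1 + (⅕)*(-9/5)))²) = 1/((-19/5*(-9/5)/(1 - 9/25))²) = 1/((-19/5*(-9/5)/(16/25))²) = 1/(((25/16)*(-19/5)*(-9/5))²) = 1/((171/16)²) = 1/(29241/256) = 256/29241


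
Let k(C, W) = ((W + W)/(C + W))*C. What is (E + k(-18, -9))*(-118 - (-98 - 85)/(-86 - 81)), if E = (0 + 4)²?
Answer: -79556/167 ≈ -476.38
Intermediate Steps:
E = 16 (E = 4² = 16)
k(C, W) = 2*C*W/(C + W) (k(C, W) = ((2*W)/(C + W))*C = (2*W/(C + W))*C = 2*C*W/(C + W))
(E + k(-18, -9))*(-118 - (-98 - 85)/(-86 - 81)) = (16 + 2*(-18)*(-9)/(-18 - 9))*(-118 - (-98 - 85)/(-86 - 81)) = (16 + 2*(-18)*(-9)/(-27))*(-118 - (-183)/(-167)) = (16 + 2*(-18)*(-9)*(-1/27))*(-118 - (-183)*(-1)/167) = (16 - 12)*(-118 - 1*183/167) = 4*(-118 - 183/167) = 4*(-19889/167) = -79556/167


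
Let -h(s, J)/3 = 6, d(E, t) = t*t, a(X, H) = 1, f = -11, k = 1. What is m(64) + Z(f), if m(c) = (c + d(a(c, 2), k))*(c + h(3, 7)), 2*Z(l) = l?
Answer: 5969/2 ≈ 2984.5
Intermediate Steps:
Z(l) = l/2
d(E, t) = t²
h(s, J) = -18 (h(s, J) = -3*6 = -18)
m(c) = (1 + c)*(-18 + c) (m(c) = (c + 1²)*(c - 18) = (c + 1)*(-18 + c) = (1 + c)*(-18 + c))
m(64) + Z(f) = (-18 + 64² - 17*64) + (½)*(-11) = (-18 + 4096 - 1088) - 11/2 = 2990 - 11/2 = 5969/2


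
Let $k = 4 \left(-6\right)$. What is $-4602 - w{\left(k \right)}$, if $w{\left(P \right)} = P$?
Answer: $-4578$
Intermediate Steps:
$k = -24$
$-4602 - w{\left(k \right)} = -4602 - -24 = -4602 + 24 = -4578$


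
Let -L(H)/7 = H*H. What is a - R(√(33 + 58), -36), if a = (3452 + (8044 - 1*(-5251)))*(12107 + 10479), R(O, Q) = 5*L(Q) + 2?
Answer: 378293100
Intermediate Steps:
L(H) = -7*H² (L(H) = -7*H*H = -7*H²)
R(O, Q) = 2 - 35*Q² (R(O, Q) = 5*(-7*Q²) + 2 = -35*Q² + 2 = 2 - 35*Q²)
a = 378247742 (a = (3452 + (8044 + 5251))*22586 = (3452 + 13295)*22586 = 16747*22586 = 378247742)
a - R(√(33 + 58), -36) = 378247742 - (2 - 35*(-36)²) = 378247742 - (2 - 35*1296) = 378247742 - (2 - 45360) = 378247742 - 1*(-45358) = 378247742 + 45358 = 378293100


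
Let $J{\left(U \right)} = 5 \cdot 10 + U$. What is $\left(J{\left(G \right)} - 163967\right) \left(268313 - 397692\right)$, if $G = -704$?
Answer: $21298500359$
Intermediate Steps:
$J{\left(U \right)} = 50 + U$
$\left(J{\left(G \right)} - 163967\right) \left(268313 - 397692\right) = \left(\left(50 - 704\right) - 163967\right) \left(268313 - 397692\right) = \left(-654 - 163967\right) \left(-129379\right) = \left(-164621\right) \left(-129379\right) = 21298500359$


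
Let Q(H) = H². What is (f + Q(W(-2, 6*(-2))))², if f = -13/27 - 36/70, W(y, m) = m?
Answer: 18262549321/893025 ≈ 20450.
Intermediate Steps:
f = -941/945 (f = -13*1/27 - 36*1/70 = -13/27 - 18/35 = -941/945 ≈ -0.99577)
(f + Q(W(-2, 6*(-2))))² = (-941/945 + (6*(-2))²)² = (-941/945 + (-12)²)² = (-941/945 + 144)² = (135139/945)² = 18262549321/893025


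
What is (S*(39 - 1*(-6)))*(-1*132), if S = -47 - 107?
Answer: 914760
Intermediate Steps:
S = -154
(S*(39 - 1*(-6)))*(-1*132) = (-154*(39 - 1*(-6)))*(-1*132) = -154*(39 + 6)*(-132) = -154*45*(-132) = -6930*(-132) = 914760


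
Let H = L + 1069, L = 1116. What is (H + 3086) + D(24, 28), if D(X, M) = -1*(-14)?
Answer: 5285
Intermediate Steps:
D(X, M) = 14
H = 2185 (H = 1116 + 1069 = 2185)
(H + 3086) + D(24, 28) = (2185 + 3086) + 14 = 5271 + 14 = 5285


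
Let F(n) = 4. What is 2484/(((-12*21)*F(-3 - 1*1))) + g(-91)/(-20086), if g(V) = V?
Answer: -691693/281204 ≈ -2.4598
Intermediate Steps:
2484/(((-12*21)*F(-3 - 1*1))) + g(-91)/(-20086) = 2484/((-12*21*4)) - 91/(-20086) = 2484/((-252*4)) - 91*(-1/20086) = 2484/(-1008) + 91/20086 = 2484*(-1/1008) + 91/20086 = -69/28 + 91/20086 = -691693/281204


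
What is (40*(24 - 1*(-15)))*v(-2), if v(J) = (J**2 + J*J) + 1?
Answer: 14040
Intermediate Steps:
v(J) = 1 + 2*J**2 (v(J) = (J**2 + J**2) + 1 = 2*J**2 + 1 = 1 + 2*J**2)
(40*(24 - 1*(-15)))*v(-2) = (40*(24 - 1*(-15)))*(1 + 2*(-2)**2) = (40*(24 + 15))*(1 + 2*4) = (40*39)*(1 + 8) = 1560*9 = 14040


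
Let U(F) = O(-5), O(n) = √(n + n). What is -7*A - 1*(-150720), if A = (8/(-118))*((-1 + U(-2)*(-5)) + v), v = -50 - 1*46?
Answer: 8889764/59 - 140*I*√10/59 ≈ 1.5067e+5 - 7.5037*I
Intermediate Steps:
O(n) = √2*√n (O(n) = √(2*n) = √2*√n)
U(F) = I*√10 (U(F) = √2*√(-5) = √2*(I*√5) = I*√10)
v = -96 (v = -50 - 46 = -96)
A = 388/59 + 20*I*√10/59 (A = (8/(-118))*((-1 + (I*√10)*(-5)) - 96) = (8*(-1/118))*((-1 - 5*I*√10) - 96) = -4*(-97 - 5*I*√10)/59 = 388/59 + 20*I*√10/59 ≈ 6.5763 + 1.072*I)
-7*A - 1*(-150720) = -7*(388/59 + 20*I*√10/59) - 1*(-150720) = (-2716/59 - 140*I*√10/59) + 150720 = 8889764/59 - 140*I*√10/59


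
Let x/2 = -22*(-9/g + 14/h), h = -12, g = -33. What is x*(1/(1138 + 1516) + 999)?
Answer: 156429473/3981 ≈ 39294.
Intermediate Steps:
x = 118/3 (x = 2*(-22*(-9/(-33) + 14/(-12))) = 2*(-22*(-9*(-1/33) + 14*(-1/12))) = 2*(-22*(3/11 - 7/6)) = 2*(-22*(-59/66)) = 2*(59/3) = 118/3 ≈ 39.333)
x*(1/(1138 + 1516) + 999) = 118*(1/(1138 + 1516) + 999)/3 = 118*(1/2654 + 999)/3 = (118/3)*(2651347/2654) = 156429473/3981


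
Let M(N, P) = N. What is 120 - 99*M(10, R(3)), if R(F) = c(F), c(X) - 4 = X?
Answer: -870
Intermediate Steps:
c(X) = 4 + X
R(F) = 4 + F
120 - 99*M(10, R(3)) = 120 - 99*10 = 120 - 990 = -870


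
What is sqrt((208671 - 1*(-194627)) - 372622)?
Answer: 2*sqrt(7669) ≈ 175.15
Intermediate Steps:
sqrt((208671 - 1*(-194627)) - 372622) = sqrt((208671 + 194627) - 372622) = sqrt(403298 - 372622) = sqrt(30676) = 2*sqrt(7669)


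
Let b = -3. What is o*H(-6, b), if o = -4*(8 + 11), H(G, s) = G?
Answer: 456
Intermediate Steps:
o = -76 (o = -4*19 = -76)
o*H(-6, b) = -76*(-6) = 456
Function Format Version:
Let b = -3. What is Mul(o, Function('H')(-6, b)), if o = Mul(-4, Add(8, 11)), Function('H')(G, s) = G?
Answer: 456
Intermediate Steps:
o = -76 (o = Mul(-4, 19) = -76)
Mul(o, Function('H')(-6, b)) = Mul(-76, -6) = 456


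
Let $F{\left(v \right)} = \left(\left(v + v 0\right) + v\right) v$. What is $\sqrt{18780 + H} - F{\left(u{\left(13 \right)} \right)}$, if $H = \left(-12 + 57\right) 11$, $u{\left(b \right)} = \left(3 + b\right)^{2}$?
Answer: $-131072 + 5 \sqrt{771} \approx -1.3093 \cdot 10^{5}$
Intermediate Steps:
$H = 495$ ($H = 45 \cdot 11 = 495$)
$F{\left(v \right)} = 2 v^{2}$ ($F{\left(v \right)} = \left(\left(v + 0\right) + v\right) v = \left(v + v\right) v = 2 v v = 2 v^{2}$)
$\sqrt{18780 + H} - F{\left(u{\left(13 \right)} \right)} = \sqrt{18780 + 495} - 2 \left(\left(3 + 13\right)^{2}\right)^{2} = \sqrt{19275} - 2 \left(16^{2}\right)^{2} = 5 \sqrt{771} - 2 \cdot 256^{2} = 5 \sqrt{771} - 2 \cdot 65536 = 5 \sqrt{771} - 131072 = -131072 + 5 \sqrt{771}$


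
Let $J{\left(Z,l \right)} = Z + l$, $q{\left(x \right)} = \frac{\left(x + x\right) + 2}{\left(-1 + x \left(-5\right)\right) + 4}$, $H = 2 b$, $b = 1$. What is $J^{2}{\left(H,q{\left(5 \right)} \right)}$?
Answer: $\frac{256}{121} \approx 2.1157$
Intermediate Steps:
$H = 2$ ($H = 2 \cdot 1 = 2$)
$q{\left(x \right)} = \frac{2 + 2 x}{3 - 5 x}$ ($q{\left(x \right)} = \frac{2 x + 2}{\left(-1 - 5 x\right) + 4} = \frac{2 + 2 x}{3 - 5 x}$)
$J^{2}{\left(H,q{\left(5 \right)} \right)} = \left(2 + \frac{2 \left(-1 - 5\right)}{-3 + 5 \cdot 5}\right)^{2} = \left(2 + \frac{2 \left(-1 - 5\right)}{-3 + 25}\right)^{2} = \left(2 + 2 \cdot \frac{1}{22} \left(-6\right)\right)^{2} = \left(2 - \frac{6}{11}\right)^{2} = \left(\frac{16}{11}\right)^{2} = \frac{256}{121}$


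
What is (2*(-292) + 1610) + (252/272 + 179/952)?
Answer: 977813/952 ≈ 1027.1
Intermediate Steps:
(2*(-292) + 1610) + (252/272 + 179/952) = (-584 + 1610) + (252*(1/272) + 179*(1/952)) = 1026 + (63/68 + 179/952) = 1026 + 1061/952 = 977813/952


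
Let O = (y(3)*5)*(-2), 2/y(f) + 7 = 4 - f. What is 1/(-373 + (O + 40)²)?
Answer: 9/13543 ≈ 0.00066455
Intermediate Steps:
y(f) = 2/(-3 - f) (y(f) = 2/(-7 + (4 - f)) = 2/(-3 - f))
O = 10/3 (O = (-2/(3 + 3)*5)*(-2) = (-2/6*5)*(-2) = (-2*⅙*5)*(-2) = -⅓*5*(-2) = -5/3*(-2) = 10/3 ≈ 3.3333)
1/(-373 + (O + 40)²) = 1/(-373 + (10/3 + 40)²) = 1/(-373 + (130/3)²) = 1/(-373 + 16900/9) = 1/(13543/9) = 9/13543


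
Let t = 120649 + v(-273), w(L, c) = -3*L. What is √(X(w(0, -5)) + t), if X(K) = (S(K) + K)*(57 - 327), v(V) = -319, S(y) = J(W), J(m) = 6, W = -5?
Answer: 3*√13190 ≈ 344.54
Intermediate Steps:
S(y) = 6
X(K) = -1620 - 270*K (X(K) = (6 + K)*(57 - 327) = (6 + K)*(-270) = -1620 - 270*K)
t = 120330 (t = 120649 - 319 = 120330)
√(X(w(0, -5)) + t) = √((-1620 - (-810)*0) + 120330) = √((-1620 - 270*0) + 120330) = √((-1620 + 0) + 120330) = √(-1620 + 120330) = √118710 = 3*√13190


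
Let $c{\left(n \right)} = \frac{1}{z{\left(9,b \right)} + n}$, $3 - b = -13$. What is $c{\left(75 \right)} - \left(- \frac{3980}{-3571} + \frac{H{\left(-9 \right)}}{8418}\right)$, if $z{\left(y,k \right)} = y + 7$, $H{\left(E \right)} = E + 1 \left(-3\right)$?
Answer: $- \frac{502478505}{455920283} \approx -1.1021$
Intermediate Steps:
$b = 16$ ($b = 3 - -13 = 3 + 13 = 16$)
$H{\left(E \right)} = -3 + E$ ($H{\left(E \right)} = E - 3 = -3 + E$)
$z{\left(y,k \right)} = 7 + y$
$c{\left(n \right)} = \frac{1}{16 + n}$ ($c{\left(n \right)} = \frac{1}{\left(7 + 9\right) + n} = \frac{1}{16 + n}$)
$c{\left(75 \right)} - \left(- \frac{3980}{-3571} + \frac{H{\left(-9 \right)}}{8418}\right) = \frac{1}{16 + 75} - \left(- \frac{3980}{-3571} + \frac{-3 - 9}{8418}\right) = \frac{1}{91} - \left(\left(-3980\right) \left(- \frac{1}{3571}\right) - \frac{2}{1403}\right) = \frac{1}{91} - \left(\frac{3980}{3571} - \frac{2}{1403}\right) = \frac{1}{91} - \frac{5576798}{5010113} = - \frac{502478505}{455920283}$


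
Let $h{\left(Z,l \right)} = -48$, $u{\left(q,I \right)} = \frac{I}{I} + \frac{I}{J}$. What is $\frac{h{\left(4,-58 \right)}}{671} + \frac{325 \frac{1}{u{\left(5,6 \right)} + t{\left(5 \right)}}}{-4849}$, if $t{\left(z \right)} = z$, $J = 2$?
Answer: $- \frac{177911}{2252547} \approx -0.078982$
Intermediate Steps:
$u{\left(q,I \right)} = 1 + \frac{I}{2}$ ($u{\left(q,I \right)} = \frac{I}{I} + \frac{I}{2} = 1 + I \frac{1}{2} = 1 + \frac{I}{2}$)
$\frac{h{\left(4,-58 \right)}}{671} + \frac{325 \frac{1}{u{\left(5,6 \right)} + t{\left(5 \right)}}}{-4849} = - \frac{48}{671} + \frac{325 \frac{1}{\left(1 + \frac{1}{2} \cdot 6\right) + 5}}{-4849} = \left(-48\right) \frac{1}{671} + \frac{325}{\left(1 + 3\right) + 5} \left(- \frac{1}{4849}\right) = - \frac{48}{671} + \frac{325}{4 + 5} \left(- \frac{1}{4849}\right) = - \frac{48}{671} + \frac{325}{9} \left(- \frac{1}{4849}\right) = - \frac{48}{671} - \frac{25}{3357} = - \frac{177911}{2252547}$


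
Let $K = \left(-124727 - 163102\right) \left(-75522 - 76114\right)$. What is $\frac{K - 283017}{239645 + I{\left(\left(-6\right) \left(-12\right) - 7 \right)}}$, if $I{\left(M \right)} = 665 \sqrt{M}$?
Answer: $\frac{298837008439269}{1640028040} - \frac{829254149313 \sqrt{65}}{1640028040} \approx 1.7814 \cdot 10^{5}$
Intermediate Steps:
$K = 43645238244$ ($K = \left(-287829\right) \left(-151636\right) = 43645238244$)
$\frac{K - 283017}{239645 + I{\left(\left(-6\right) \left(-12\right) - 7 \right)}} = \frac{43645238244 - 283017}{239645 + 665 \sqrt{\left(-6\right) \left(-12\right) - 7}} = \frac{43644955227}{239645 + 665 \sqrt{72 - 7}} = \frac{43644955227}{239645 + 665 \sqrt{65}}$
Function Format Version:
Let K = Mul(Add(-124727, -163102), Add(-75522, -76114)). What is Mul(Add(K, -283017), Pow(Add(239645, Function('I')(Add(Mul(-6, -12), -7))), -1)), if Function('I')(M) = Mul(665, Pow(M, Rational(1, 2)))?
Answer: Add(Rational(298837008439269, 1640028040), Mul(Rational(-829254149313, 1640028040), Pow(65, Rational(1, 2)))) ≈ 1.7814e+5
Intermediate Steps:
K = 43645238244 (K = Mul(-287829, -151636) = 43645238244)
Mul(Add(K, -283017), Pow(Add(239645, Function('I')(Add(Mul(-6, -12), -7))), -1)) = Mul(Add(43645238244, -283017), Pow(Add(239645, Mul(665, Pow(Add(Mul(-6, -12), -7), Rational(1, 2)))), -1)) = Mul(43644955227, Pow(Add(239645, Mul(665, Pow(Add(72, -7), Rational(1, 2)))), -1)) = Mul(43644955227, Pow(Add(239645, Mul(665, Pow(65, Rational(1, 2)))), -1))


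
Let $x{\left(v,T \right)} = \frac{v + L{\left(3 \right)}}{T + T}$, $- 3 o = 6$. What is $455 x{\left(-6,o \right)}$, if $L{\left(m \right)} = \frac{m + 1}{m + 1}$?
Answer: $\frac{2275}{4} \approx 568.75$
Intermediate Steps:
$o = -2$ ($o = \left(- \frac{1}{3}\right) 6 = -2$)
$L{\left(m \right)} = 1$ ($L{\left(m \right)} = \frac{1 + m}{1 + m} = 1$)
$x{\left(v,T \right)} = \frac{1 + v}{2 T}$ ($x{\left(v,T \right)} = \frac{v + 1}{T + T} = \frac{1 + v}{2 T}$)
$455 x{\left(-6,o \right)} = 455 \frac{1 - 6}{2 \left(-2\right)} = 455 \cdot \frac{1}{2} \left(- \frac{1}{2}\right) \left(-5\right) = 455 \cdot \frac{5}{4} = \frac{2275}{4}$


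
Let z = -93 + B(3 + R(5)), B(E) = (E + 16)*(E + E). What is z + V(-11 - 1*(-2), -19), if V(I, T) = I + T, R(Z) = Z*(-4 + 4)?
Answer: -7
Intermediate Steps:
R(Z) = 0 (R(Z) = Z*0 = 0)
B(E) = 2*E*(16 + E) (B(E) = (16 + E)*(2*E) = 2*E*(16 + E))
z = 21 (z = -93 + 2*(3 + 0)*(16 + (3 + 0)) = -93 + 2*3*(16 + 3) = -93 + 2*3*19 = -93 + 114 = 21)
z + V(-11 - 1*(-2), -19) = 21 + ((-11 - 1*(-2)) - 19) = 21 + ((-11 + 2) - 19) = 21 + (-9 - 19) = 21 - 28 = -7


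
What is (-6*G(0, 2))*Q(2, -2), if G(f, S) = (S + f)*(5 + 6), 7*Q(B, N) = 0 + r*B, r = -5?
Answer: 1320/7 ≈ 188.57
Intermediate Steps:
Q(B, N) = -5*B/7 (Q(B, N) = (0 - 5*B)/7 = (-5*B)/7 = -5*B/7)
G(f, S) = 11*S + 11*f (G(f, S) = (S + f)*11 = 11*S + 11*f)
(-6*G(0, 2))*Q(2, -2) = (-6*(11*2 + 11*0))*(-5/7*2) = -6*(22 + 0)*(-10/7) = -6*22*(-10/7) = -132*(-10/7) = 1320/7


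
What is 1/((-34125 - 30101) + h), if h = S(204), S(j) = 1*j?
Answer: -1/64022 ≈ -1.5620e-5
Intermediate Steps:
S(j) = j
h = 204
1/((-34125 - 30101) + h) = 1/((-34125 - 30101) + 204) = 1/(-64226 + 204) = 1/(-64022) = -1/64022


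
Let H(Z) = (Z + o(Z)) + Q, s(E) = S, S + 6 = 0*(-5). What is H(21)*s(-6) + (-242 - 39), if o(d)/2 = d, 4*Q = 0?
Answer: -659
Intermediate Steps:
Q = 0 (Q = (¼)*0 = 0)
o(d) = 2*d
S = -6 (S = -6 + 0*(-5) = -6 + 0 = -6)
s(E) = -6
H(Z) = 3*Z (H(Z) = (Z + 2*Z) + 0 = 3*Z + 0 = 3*Z)
H(21)*s(-6) + (-242 - 39) = (3*21)*(-6) + (-242 - 39) = 63*(-6) - 281 = -378 - 281 = -659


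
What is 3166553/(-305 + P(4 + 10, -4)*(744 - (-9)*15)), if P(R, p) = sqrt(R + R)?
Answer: 965798665/21540923 + 5566800174*sqrt(7)/21540923 ≈ 728.57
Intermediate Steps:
P(R, p) = sqrt(2)*sqrt(R) (P(R, p) = sqrt(2*R) = sqrt(2)*sqrt(R))
3166553/(-305 + P(4 + 10, -4)*(744 - (-9)*15)) = 3166553/(-305 + (sqrt(2)*sqrt(4 + 10))*(744 - (-9)*15)) = 3166553/(-305 + (sqrt(2)*sqrt(14))*(744 - 1*(-135))) = 3166553/(-305 + (2*sqrt(7))*(744 + 135)) = 3166553/(-305 + (2*sqrt(7))*879) = 3166553/(-305 + 1758*sqrt(7))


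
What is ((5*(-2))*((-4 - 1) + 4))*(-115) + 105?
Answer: -1045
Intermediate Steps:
((5*(-2))*((-4 - 1) + 4))*(-115) + 105 = -10*(-5 + 4)*(-115) + 105 = -10*(-1)*(-115) + 105 = 10*(-115) + 105 = -1150 + 105 = -1045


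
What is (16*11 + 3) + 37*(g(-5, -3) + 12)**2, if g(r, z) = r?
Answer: 1992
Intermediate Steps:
(16*11 + 3) + 37*(g(-5, -3) + 12)**2 = (16*11 + 3) + 37*(-5 + 12)**2 = (176 + 3) + 37*7**2 = 179 + 37*49 = 179 + 1813 = 1992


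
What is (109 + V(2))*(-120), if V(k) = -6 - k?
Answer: -12120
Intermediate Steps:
(109 + V(2))*(-120) = (109 + (-6 - 1*2))*(-120) = (109 + (-6 - 2))*(-120) = (109 - 8)*(-120) = 101*(-120) = -12120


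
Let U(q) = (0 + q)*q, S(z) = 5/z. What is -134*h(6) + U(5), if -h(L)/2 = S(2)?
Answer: 695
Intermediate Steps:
h(L) = -5 (h(L) = -10/2 = -2*5/2 = -5)
U(q) = q² (U(q) = q*q = q²)
-134*h(6) + U(5) = -134*(-5) + 5² = 670 + 25 = 695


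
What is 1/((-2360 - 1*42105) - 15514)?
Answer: -1/59979 ≈ -1.6673e-5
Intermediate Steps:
1/((-2360 - 1*42105) - 15514) = 1/((-2360 - 42105) - 15514) = 1/(-44465 - 15514) = 1/(-59979) = -1/59979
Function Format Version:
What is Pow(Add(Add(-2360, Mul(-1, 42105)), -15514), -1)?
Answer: Rational(-1, 59979) ≈ -1.6673e-5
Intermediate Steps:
Pow(Add(Add(-2360, Mul(-1, 42105)), -15514), -1) = Pow(Add(Add(-2360, -42105), -15514), -1) = Pow(Add(-44465, -15514), -1) = Pow(-59979, -1) = Rational(-1, 59979)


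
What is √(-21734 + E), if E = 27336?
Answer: √5602 ≈ 74.847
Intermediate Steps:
√(-21734 + E) = √(-21734 + 27336) = √5602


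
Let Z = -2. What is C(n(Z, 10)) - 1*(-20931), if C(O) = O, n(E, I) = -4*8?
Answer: 20899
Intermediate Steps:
n(E, I) = -32
C(n(Z, 10)) - 1*(-20931) = -32 - 1*(-20931) = -32 + 20931 = 20899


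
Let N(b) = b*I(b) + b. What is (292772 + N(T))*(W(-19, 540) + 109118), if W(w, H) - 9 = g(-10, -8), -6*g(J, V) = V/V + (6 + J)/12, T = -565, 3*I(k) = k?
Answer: 1174490582132/27 ≈ 4.3500e+10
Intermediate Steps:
I(k) = k/3
N(b) = b + b²/3 (N(b) = b*(b/3) + b = b²/3 + b = b + b²/3)
g(J, V) = -¼ - J/72 (g(J, V) = -(V/V + (6 + J)/12)/6 = -(1 + (6 + J)*(1/12))/6 = -(1 + (½ + J/12))/6 = -(3/2 + J/12)/6 = -¼ - J/72)
W(w, H) = 80/9 (W(w, H) = 9 + (-¼ - 1/72*(-10)) = 9 + (-¼ + 5/36) = 9 - ⅑ = 80/9)
(292772 + N(T))*(W(-19, 540) + 109118) = (292772 + (⅓)*(-565)*(3 - 565))*(80/9 + 109118) = (292772 + (⅓)*(-565)*(-562))*(982142/9) = (292772 + 317530/3)*(982142/9) = (1195846/3)*(982142/9) = 1174490582132/27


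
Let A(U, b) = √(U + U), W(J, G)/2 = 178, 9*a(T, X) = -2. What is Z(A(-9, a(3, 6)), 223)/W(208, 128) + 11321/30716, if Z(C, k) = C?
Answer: 11321/30716 + 3*I*√2/356 ≈ 0.36857 + 0.011918*I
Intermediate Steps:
a(T, X) = -2/9 (a(T, X) = (⅑)*(-2) = -2/9)
W(J, G) = 356 (W(J, G) = 2*178 = 356)
A(U, b) = √2*√U (A(U, b) = √(2*U) = √2*√U)
Z(A(-9, a(3, 6)), 223)/W(208, 128) + 11321/30716 = (√2*√(-9))/356 + 11321/30716 = (√2*(3*I))*(1/356) + 11321*(1/30716) = (3*I*√2)*(1/356) + 11321/30716 = 3*I*√2/356 + 11321/30716 = 11321/30716 + 3*I*√2/356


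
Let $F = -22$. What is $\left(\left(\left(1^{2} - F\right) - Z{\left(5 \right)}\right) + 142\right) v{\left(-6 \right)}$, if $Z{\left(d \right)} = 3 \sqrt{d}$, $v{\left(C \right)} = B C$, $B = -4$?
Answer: $3960 - 72 \sqrt{5} \approx 3799.0$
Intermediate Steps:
$v{\left(C \right)} = - 4 C$
$\left(\left(\left(1^{2} - F\right) - Z{\left(5 \right)}\right) + 142\right) v{\left(-6 \right)} = \left(\left(\left(1^{2} - -22\right) - 3 \sqrt{5}\right) + 142\right) \left(\left(-4\right) \left(-6\right)\right) = \left(\left(\left(1 + 22\right) - 3 \sqrt{5}\right) + 142\right) 24 = \left(\left(23 - 3 \sqrt{5}\right) + 142\right) 24 = \left(165 - 3 \sqrt{5}\right) 24 = 3960 - 72 \sqrt{5}$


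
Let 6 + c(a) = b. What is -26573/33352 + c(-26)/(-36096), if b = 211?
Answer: -120752021/150484224 ≈ -0.80242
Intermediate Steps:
c(a) = 205 (c(a) = -6 + 211 = 205)
-26573/33352 + c(-26)/(-36096) = -26573/33352 + 205/(-36096) = -26573*1/33352 + 205*(-1/36096) = -26573/33352 - 205/36096 = -120752021/150484224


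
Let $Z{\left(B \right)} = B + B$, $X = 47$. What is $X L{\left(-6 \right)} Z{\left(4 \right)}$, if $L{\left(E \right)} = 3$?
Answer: $1128$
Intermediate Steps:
$Z{\left(B \right)} = 2 B$
$X L{\left(-6 \right)} Z{\left(4 \right)} = 47 \cdot 3 \cdot 2 \cdot 4 = 141 \cdot 8 = 1128$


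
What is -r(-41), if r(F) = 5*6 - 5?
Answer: -25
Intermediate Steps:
r(F) = 25 (r(F) = 30 - 5 = 25)
-r(-41) = -1*25 = -25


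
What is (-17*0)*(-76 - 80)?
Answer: 0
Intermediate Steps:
(-17*0)*(-76 - 80) = 0*(-156) = 0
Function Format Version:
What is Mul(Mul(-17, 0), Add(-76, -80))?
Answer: 0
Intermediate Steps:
Mul(Mul(-17, 0), Add(-76, -80)) = Mul(0, -156) = 0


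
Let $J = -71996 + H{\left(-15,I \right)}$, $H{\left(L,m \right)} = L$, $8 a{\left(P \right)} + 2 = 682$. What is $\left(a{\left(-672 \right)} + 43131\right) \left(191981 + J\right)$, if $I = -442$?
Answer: $5184623520$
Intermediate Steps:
$a{\left(P \right)} = 85$ ($a{\left(P \right)} = - \frac{1}{4} + \frac{1}{8} \cdot 682 = - \frac{1}{4} + \frac{341}{4} = 85$)
$J = -72011$ ($J = -71996 - 15 = -72011$)
$\left(a{\left(-672 \right)} + 43131\right) \left(191981 + J\right) = \left(85 + 43131\right) \left(191981 - 72011\right) = 43216 \cdot 119970 = 5184623520$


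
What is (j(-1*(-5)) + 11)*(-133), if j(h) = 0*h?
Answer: -1463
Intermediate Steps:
j(h) = 0
(j(-1*(-5)) + 11)*(-133) = (0 + 11)*(-133) = 11*(-133) = -1463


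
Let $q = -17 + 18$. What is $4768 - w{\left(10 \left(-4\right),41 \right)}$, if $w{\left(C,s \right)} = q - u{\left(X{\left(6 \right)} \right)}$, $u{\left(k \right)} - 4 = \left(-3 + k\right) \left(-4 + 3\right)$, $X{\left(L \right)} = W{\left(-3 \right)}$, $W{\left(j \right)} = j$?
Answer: $4777$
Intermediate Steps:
$X{\left(L \right)} = -3$
$u{\left(k \right)} = 7 - k$ ($u{\left(k \right)} = 4 + \left(-3 + k\right) \left(-4 + 3\right) = 4 + \left(-3 + k\right) \left(-1\right) = 4 - \left(-3 + k\right) = 7 - k$)
$q = 1$
$w{\left(C,s \right)} = -9$ ($w{\left(C,s \right)} = 1 - \left(7 - -3\right) = 1 - \left(7 + 3\right) = 1 - 10 = -9$)
$4768 - w{\left(10 \left(-4\right),41 \right)} = 4768 - -9 = 4768 + 9 = 4777$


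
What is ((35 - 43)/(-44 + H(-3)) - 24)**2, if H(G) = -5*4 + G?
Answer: 2560000/4489 ≈ 570.28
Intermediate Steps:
H(G) = -20 + G
((35 - 43)/(-44 + H(-3)) - 24)**2 = ((35 - 43)/(-44 + (-20 - 3)) - 24)**2 = (-8/(-44 - 23) - 24)**2 = (-8/(-67) - 24)**2 = (-8*(-1/67) - 24)**2 = (8/67 - 24)**2 = (-1600/67)**2 = 2560000/4489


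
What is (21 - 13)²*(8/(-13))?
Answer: -512/13 ≈ -39.385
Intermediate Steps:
(21 - 13)²*(8/(-13)) = 8²*(8*(-1/13)) = 64*(-8/13) = -512/13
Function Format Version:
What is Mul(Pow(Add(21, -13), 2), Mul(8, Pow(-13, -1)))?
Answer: Rational(-512, 13) ≈ -39.385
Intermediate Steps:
Mul(Pow(Add(21, -13), 2), Mul(8, Pow(-13, -1))) = Mul(Pow(8, 2), Mul(8, Rational(-1, 13))) = Mul(64, Rational(-8, 13)) = Rational(-512, 13)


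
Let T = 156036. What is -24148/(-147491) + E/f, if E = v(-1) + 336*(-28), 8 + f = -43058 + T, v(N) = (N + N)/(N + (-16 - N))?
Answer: 10723381347/133296466160 ≈ 0.080448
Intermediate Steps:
v(N) = -N/8 (v(N) = (2*N)/(-16) = (2*N)*(-1/16) = -N/8)
f = 112970 (f = -8 + (-43058 + 156036) = -8 + 112978 = 112970)
E = -75263/8 (E = -⅛*(-1) + 336*(-28) = ⅛ - 9408 = -75263/8 ≈ -9407.9)
-24148/(-147491) + E/f = -24148/(-147491) - 75263/8/112970 = -24148*(-1/147491) - 75263/8*1/112970 = 24148/147491 - 75263/903760 = 10723381347/133296466160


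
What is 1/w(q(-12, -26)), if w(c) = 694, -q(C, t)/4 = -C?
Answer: 1/694 ≈ 0.0014409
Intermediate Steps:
q(C, t) = 4*C (q(C, t) = -(-4)*C = 4*C)
1/w(q(-12, -26)) = 1/694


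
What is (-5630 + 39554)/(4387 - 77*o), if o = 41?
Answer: 5654/205 ≈ 27.580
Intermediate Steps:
(-5630 + 39554)/(4387 - 77*o) = (-5630 + 39554)/(4387 - 77*41) = 33924/(4387 - 3157) = 33924/1230 = 33924*(1/1230) = 5654/205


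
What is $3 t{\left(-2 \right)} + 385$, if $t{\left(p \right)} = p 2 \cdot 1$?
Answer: $373$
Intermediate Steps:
$t{\left(p \right)} = 2 p$ ($t{\left(p \right)} = 2 p 1 = 2 p$)
$3 t{\left(-2 \right)} + 385 = 3 \cdot 2 \left(-2\right) + 385 = 3 \left(-4\right) + 385 = -12 + 385 = 373$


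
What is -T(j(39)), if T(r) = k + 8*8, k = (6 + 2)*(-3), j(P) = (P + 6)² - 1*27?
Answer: -40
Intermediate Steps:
j(P) = -27 + (6 + P)² (j(P) = (6 + P)² - 27 = -27 + (6 + P)²)
k = -24 (k = 8*(-3) = -24)
T(r) = 40 (T(r) = -24 + 8*8 = -24 + 64 = 40)
-T(j(39)) = -1*40 = -40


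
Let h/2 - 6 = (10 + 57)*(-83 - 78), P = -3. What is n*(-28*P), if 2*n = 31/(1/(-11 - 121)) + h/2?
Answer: -624666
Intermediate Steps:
h = -21562 (h = 12 + 2*((10 + 57)*(-83 - 78)) = 12 + 2*(67*(-161)) = 12 + 2*(-10787) = 12 - 21574 = -21562)
n = -14873/2 (n = (31/(1/(-11 - 121)) - 21562/2)/2 = (31/(1/(-132)) - 21562*½)/2 = (31/(-1/132) - 10781)/2 = (31*(-132) - 10781)/2 = (-4092 - 10781)/2 = (½)*(-14873) = -14873/2 ≈ -7436.5)
n*(-28*P) = -(-208222)*(-3) = -14873/2*84 = -624666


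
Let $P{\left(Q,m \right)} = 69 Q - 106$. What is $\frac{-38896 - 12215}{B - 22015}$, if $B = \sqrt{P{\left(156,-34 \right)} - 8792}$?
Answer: $\frac{1125208665}{484658359} + \frac{51111 \sqrt{1866}}{484658359} \approx 2.3262$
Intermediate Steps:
$P{\left(Q,m \right)} = -106 + 69 Q$
$B = \sqrt{1866}$ ($B = \sqrt{\left(-106 + 69 \cdot 156\right) - 8792} = \sqrt{\left(-106 + 10764\right) - 8792} = \sqrt{10658 - 8792} = \sqrt{1866} \approx 43.197$)
$\frac{-38896 - 12215}{B - 22015} = \frac{-38896 - 12215}{\sqrt{1866} - 22015} = - \frac{51111}{-22015 + \sqrt{1866}}$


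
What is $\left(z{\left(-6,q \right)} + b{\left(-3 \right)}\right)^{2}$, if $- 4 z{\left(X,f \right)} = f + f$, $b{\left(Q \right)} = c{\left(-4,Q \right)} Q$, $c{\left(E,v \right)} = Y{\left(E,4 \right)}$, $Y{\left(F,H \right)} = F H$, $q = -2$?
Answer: $2401$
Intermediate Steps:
$c{\left(E,v \right)} = 4 E$ ($c{\left(E,v \right)} = E 4 = 4 E$)
$b{\left(Q \right)} = - 16 Q$ ($b{\left(Q \right)} = 4 \left(-4\right) Q = - 16 Q$)
$z{\left(X,f \right)} = - \frac{f}{2}$ ($z{\left(X,f \right)} = - \frac{f + f}{4} = - \frac{2 f}{4} = - \frac{f}{2}$)
$\left(z{\left(-6,q \right)} + b{\left(-3 \right)}\right)^{2} = \left(\left(- \frac{1}{2}\right) \left(-2\right) - -48\right)^{2} = \left(1 + 48\right)^{2} = 49^{2} = 2401$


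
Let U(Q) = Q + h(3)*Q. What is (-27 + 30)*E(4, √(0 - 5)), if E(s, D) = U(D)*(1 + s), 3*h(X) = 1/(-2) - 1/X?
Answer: 65*I*√5/6 ≈ 24.224*I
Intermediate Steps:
h(X) = -⅙ - 1/(3*X) (h(X) = (1/(-2) - 1/X)/3 = (1*(-½) - 1/X)/3 = (-½ - 1/X)/3 = -⅙ - 1/(3*X))
U(Q) = 13*Q/18 (U(Q) = Q + ((⅙)*(-2 - 1*3)/3)*Q = Q + ((⅙)*(⅓)*(-2 - 3))*Q = Q + ((⅙)*(⅓)*(-5))*Q = Q - 5*Q/18 = 13*Q/18)
E(s, D) = 13*D*(1 + s)/18 (E(s, D) = (13*D/18)*(1 + s) = 13*D*(1 + s)/18)
(-27 + 30)*E(4, √(0 - 5)) = (-27 + 30)*(13*√(0 - 5)*(1 + 4)/18) = 3*((13/18)*√(-5)*5) = 3*((13/18)*(I*√5)*5) = 3*(65*I*√5/18) = 65*I*√5/6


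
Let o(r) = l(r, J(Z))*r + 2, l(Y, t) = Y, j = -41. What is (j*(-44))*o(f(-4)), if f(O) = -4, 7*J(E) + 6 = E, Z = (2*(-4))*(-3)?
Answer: 32472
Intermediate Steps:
Z = 24 (Z = -8*(-3) = 24)
J(E) = -6/7 + E/7
o(r) = 2 + r² (o(r) = r*r + 2 = r² + 2 = 2 + r²)
(j*(-44))*o(f(-4)) = (-41*(-44))*(2 + (-4)²) = 1804*(2 + 16) = 1804*18 = 32472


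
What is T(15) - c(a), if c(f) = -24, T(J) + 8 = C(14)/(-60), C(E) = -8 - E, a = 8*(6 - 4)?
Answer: 491/30 ≈ 16.367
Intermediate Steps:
a = 16 (a = 8*2 = 16)
T(J) = -229/30 (T(J) = -8 + (-8 - 1*14)/(-60) = -8 + (-8 - 14)*(-1/60) = -8 - 22*(-1/60) = -8 + 11/30 = -229/30)
T(15) - c(a) = -229/30 - 1*(-24) = -229/30 + 24 = 491/30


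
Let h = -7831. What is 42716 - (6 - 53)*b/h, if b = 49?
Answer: 334506693/7831 ≈ 42716.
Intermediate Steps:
42716 - (6 - 53)*b/h = 42716 - (6 - 53)*49/(-7831) = 42716 - (-47*49)*(-1)/7831 = 42716 - (-2303)*(-1)/7831 = 42716 - 1*2303/7831 = 42716 - 2303/7831 = 334506693/7831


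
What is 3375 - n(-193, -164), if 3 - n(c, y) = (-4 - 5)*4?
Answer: 3336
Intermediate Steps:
n(c, y) = 39 (n(c, y) = 3 - (-4 - 5)*4 = 3 - (-9)*4 = 3 - 1*(-36) = 3 + 36 = 39)
3375 - n(-193, -164) = 3375 - 1*39 = 3375 - 39 = 3336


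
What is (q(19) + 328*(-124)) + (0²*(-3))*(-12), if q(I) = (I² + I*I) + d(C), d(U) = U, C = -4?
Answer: -39954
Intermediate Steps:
q(I) = -4 + 2*I² (q(I) = (I² + I*I) - 4 = (I² + I²) - 4 = 2*I² - 4 = -4 + 2*I²)
(q(19) + 328*(-124)) + (0²*(-3))*(-12) = ((-4 + 2*19²) + 328*(-124)) + (0²*(-3))*(-12) = ((-4 + 2*361) - 40672) + (0*(-3))*(-12) = ((-4 + 722) - 40672) + 0*(-12) = (718 - 40672) + 0 = -39954 + 0 = -39954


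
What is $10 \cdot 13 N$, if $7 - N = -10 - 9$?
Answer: $3380$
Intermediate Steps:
$N = 26$ ($N = 7 - \left(-10 - 9\right) = 7 - -19 = 7 + 19 = 26$)
$10 \cdot 13 N = 10 \cdot 13 \cdot 26 = 130 \cdot 26 = 3380$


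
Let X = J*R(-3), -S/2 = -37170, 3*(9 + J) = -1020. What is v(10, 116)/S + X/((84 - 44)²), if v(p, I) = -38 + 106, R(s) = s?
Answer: 3897139/5947200 ≈ 0.65529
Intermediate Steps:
J = -349 (J = -9 + (⅓)*(-1020) = -9 - 340 = -349)
S = 74340 (S = -2*(-37170) = 74340)
v(p, I) = 68
X = 1047 (X = -349*(-3) = 1047)
v(10, 116)/S + X/((84 - 44)²) = 68/74340 + 1047/((84 - 44)²) = 68*(1/74340) + 1047/(40²) = 17/18585 + 1047/1600 = 3897139/5947200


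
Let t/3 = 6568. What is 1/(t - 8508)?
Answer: 1/11196 ≈ 8.9318e-5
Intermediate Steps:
t = 19704 (t = 3*6568 = 19704)
1/(t - 8508) = 1/(19704 - 8508) = 1/11196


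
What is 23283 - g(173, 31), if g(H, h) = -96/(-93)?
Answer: 721741/31 ≈ 23282.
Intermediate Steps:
g(H, h) = 32/31 (g(H, h) = -96*(-1/93) = 32/31)
23283 - g(173, 31) = 23283 - 1*32/31 = 23283 - 32/31 = 721741/31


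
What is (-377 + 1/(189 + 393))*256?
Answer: -28084864/291 ≈ -96512.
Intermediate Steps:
(-377 + 1/(189 + 393))*256 = (-377 + 1/582)*256 = -219413/582*256 = -28084864/291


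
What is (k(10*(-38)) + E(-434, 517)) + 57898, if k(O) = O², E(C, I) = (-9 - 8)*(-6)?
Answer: 202400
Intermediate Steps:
E(C, I) = 102 (E(C, I) = -17*(-6) = 102)
(k(10*(-38)) + E(-434, 517)) + 57898 = ((10*(-38))² + 102) + 57898 = ((-380)² + 102) + 57898 = (144400 + 102) + 57898 = 144502 + 57898 = 202400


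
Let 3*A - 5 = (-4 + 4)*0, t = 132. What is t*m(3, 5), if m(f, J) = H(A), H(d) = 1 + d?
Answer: 352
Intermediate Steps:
A = 5/3 (A = 5/3 + ((-4 + 4)*0)/3 = 5/3 + (0*0)/3 = 5/3 + (1/3)*0 = 5/3 + 0 = 5/3 ≈ 1.6667)
m(f, J) = 8/3 (m(f, J) = 1 + 5/3 = 8/3)
t*m(3, 5) = 132*(8/3) = 352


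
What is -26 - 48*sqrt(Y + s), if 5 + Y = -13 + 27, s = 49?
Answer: -26 - 48*sqrt(58) ≈ -391.56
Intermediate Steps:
Y = 9 (Y = -5 + (-13 + 27) = -5 + 14 = 9)
-26 - 48*sqrt(Y + s) = -26 - 48*sqrt(9 + 49) = -26 - 48*sqrt(58)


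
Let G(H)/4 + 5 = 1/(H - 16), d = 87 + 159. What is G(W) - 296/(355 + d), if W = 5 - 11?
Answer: -136678/6611 ≈ -20.674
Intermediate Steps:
W = -6
d = 246
G(H) = -20 + 4/(-16 + H) (G(H) = -20 + 4/(H - 16) = -20 + 4/(-16 + H))
G(W) - 296/(355 + d) = 4*(81 - 5*(-6))/(-16 - 6) - 296/(355 + 246) = 4*(81 + 30)/(-22) - 296/601 = 4*(-1/22)*111 - 296*1/601 = -222/11 - 296/601 = -136678/6611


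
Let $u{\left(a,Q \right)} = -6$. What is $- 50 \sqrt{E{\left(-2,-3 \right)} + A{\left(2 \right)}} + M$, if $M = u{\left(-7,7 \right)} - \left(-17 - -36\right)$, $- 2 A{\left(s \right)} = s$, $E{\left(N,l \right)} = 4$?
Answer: $-25 - 50 \sqrt{3} \approx -111.6$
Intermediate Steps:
$A{\left(s \right)} = - \frac{s}{2}$
$M = -25$ ($M = -6 - \left(-17 - -36\right) = -6 - \left(-17 + 36\right) = -6 - 19 = -25$)
$- 50 \sqrt{E{\left(-2,-3 \right)} + A{\left(2 \right)}} + M = - 50 \sqrt{4 - 1} - 25 = - 50 \sqrt{3} - 25 = -25 - 50 \sqrt{3}$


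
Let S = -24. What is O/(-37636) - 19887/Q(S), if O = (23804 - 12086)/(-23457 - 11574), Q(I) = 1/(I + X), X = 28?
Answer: -17479701398775/219737786 ≈ -79548.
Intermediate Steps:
Q(I) = 1/(28 + I) (Q(I) = 1/(I + 28) = 1/(28 + I))
O = -3906/11677 (O = 11718/(-35031) = 11718*(-1/35031) = -3906/11677 ≈ -0.33450)
O/(-37636) - 19887/Q(S) = -3906/11677/(-37636) - 19887/(1/(28 - 24)) = -3906/11677*(-1/37636) - 19887/(1/4) = 1953/219737786 - 19887/¼ = 1953/219737786 - 19887*4 = 1953/219737786 - 79548 = -17479701398775/219737786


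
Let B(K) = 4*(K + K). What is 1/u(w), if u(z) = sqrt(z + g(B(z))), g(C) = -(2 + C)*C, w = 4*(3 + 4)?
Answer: -I*sqrt(12649)/25298 ≈ -0.0044457*I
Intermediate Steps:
B(K) = 8*K (B(K) = 4*(2*K) = 8*K)
w = 28 (w = 4*7 = 28)
g(C) = -C*(2 + C)
u(z) = sqrt(z - 8*z*(2 + 8*z))
1/u(w) = 1/(sqrt(28*(-15 - 64*28))) = 1/(sqrt(28*(-15 - 1792))) = 1/(sqrt(28*(-1807))) = 1/(sqrt(-50596)) = 1/(2*I*sqrt(12649)) = -I*sqrt(12649)/25298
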